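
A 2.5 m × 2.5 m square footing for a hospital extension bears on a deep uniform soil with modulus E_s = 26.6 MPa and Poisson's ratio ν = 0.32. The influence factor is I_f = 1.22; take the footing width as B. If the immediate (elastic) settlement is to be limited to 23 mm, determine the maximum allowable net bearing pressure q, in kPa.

E_s = 26.6 MPa = 26600 kPa.
S_e = q·B·(1−ν²)/E_s · I_f  ⇒  q = S_e·E_s / (B·(1−ν²)·I_f).
q = 0.023 × 26600 / (2.5 × 0.8976 × 1.22) = 223.5 kPa

q ≈ 223 kPa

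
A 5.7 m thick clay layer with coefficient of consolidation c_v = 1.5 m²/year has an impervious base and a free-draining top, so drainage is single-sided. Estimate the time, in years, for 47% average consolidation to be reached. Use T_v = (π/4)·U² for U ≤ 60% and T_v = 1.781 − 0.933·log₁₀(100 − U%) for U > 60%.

t ≈ 3.76 years

Drainage path length: H_d = H = 5.7 m (single drainage).
U ≤ 60%: T_v = (π/4)·U² = (π/4)×0.47² = 0.17349.
t = T_v·H_d²/c_v = 0.17349×5.7²/1.5 = 3.758 years.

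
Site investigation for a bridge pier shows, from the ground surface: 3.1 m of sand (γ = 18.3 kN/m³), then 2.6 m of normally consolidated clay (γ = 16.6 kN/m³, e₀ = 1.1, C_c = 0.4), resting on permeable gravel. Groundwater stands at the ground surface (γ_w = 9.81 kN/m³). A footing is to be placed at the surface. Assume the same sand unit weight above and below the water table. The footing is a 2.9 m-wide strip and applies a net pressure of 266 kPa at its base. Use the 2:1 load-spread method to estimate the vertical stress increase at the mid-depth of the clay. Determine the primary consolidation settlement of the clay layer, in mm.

Mid-depth of clay below the ground surface: z = 3.1 + 2.6/2 = 4.4 m.
Total vertical stress at mid-clay: σ_v = 18.3×3.1 + 16.6×1.3 = 78.31 kPa.
Pore pressure: u = 9.81×(4.4 − 0) = 43.164 kPa.
Initial effective stress: σ'_0 = σ_v − u = 78.31 − 43.164 = 35.146 kPa.
Stress increase at mid-clay by the 2:1 spreading method:
Δσ = qB/(B+z) = 266×2.9/(2.9+4.4) = 105.67 kPa
Final effective stress: σ'_f = σ'_0 + Δσ = 35.146 + 105.67 = 140.82 kPa.
Normally consolidated clay, so the full stress increment lies on the virgin compression line:
S_c = C_c·H/(1+e₀)·log₁₀(σ'_f/σ'_0) = 0.4×2.6/(1+1.1)×log₁₀(140.82/35.146)
    = 0.49524 × 0.60279 = 0.2985 m

S_c ≈ 299 mm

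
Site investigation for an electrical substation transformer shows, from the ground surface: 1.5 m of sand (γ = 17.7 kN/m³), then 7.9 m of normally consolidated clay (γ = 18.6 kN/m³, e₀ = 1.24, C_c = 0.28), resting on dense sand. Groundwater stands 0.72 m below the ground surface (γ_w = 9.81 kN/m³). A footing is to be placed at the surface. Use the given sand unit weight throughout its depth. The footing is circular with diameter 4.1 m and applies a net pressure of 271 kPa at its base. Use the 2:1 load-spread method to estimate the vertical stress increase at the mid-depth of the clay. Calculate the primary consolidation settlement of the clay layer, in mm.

S_c ≈ 282 mm

Mid-depth of clay below the ground surface: z = 1.5 + 7.9/2 = 5.45 m.
Total vertical stress at mid-clay: σ_v = 17.7×1.5 + 18.6×3.95 = 100.02 kPa.
Pore pressure: u = 9.81×(5.45 − 0.72) = 46.401 kPa.
Initial effective stress: σ'_0 = σ_v − u = 100.02 − 46.401 = 53.619 kPa.
Stress increase at mid-clay by the 2:1 spreading method:
Δσ ≈ qD²/(D+z)² = 271×4.1²/(4.1+5.45)² = 49.949 kPa
Final effective stress: σ'_f = σ'_0 + Δσ = 53.619 + 49.949 = 103.57 kPa.
Normally consolidated clay, so the full stress increment lies on the virgin compression line:
S_c = C_c·H/(1+e₀)·log₁₀(σ'_f/σ'_0) = 0.28×7.9/(1+1.24)×log₁₀(103.57/53.619)
    = 0.9875 × 0.28592 = 0.2823 m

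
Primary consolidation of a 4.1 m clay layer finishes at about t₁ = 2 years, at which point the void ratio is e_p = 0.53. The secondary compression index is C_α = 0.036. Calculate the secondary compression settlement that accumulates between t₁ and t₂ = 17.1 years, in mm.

Secondary compression: S_s = C_α·H/(1+e_p)·log₁₀(t₂/t₁)
S_s = 0.036×4.1/(1+0.53)×log₁₀(17.1/2)
    = 0.09647 × 0.932 = 0.08991 m

S_s ≈ 89.9 mm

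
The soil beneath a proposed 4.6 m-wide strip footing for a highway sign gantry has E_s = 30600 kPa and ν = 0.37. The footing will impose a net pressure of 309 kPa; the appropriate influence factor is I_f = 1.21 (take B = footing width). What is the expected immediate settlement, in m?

Immediate (elastic) settlement: S_e = q·B·(1−ν²)/E_s · I_f.
S_e = 309 × 4.6 × (1 − 0.37²) / 30600 × 1.21
    = 309 × 4.6 × 0.8631 / 30600 × 1.21
    = 0.04851 m

S_e ≈ 0.0485 m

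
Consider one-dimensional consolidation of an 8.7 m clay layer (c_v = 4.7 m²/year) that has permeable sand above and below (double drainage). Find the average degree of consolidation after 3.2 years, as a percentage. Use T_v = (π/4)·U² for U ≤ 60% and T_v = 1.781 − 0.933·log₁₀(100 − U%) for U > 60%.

U ≈ 88.6 %

Drainage path length: H_d = H/2 = 4.35 m (double drainage).
T_v = c_v·t/H_d² = 4.7×3.2/4.35² = 0.79482.
T_v = 0.79482 corresponds to the U > 60% branch:
U = 1 − 10^((1.781 − T_v)/0.933)/100 = 0.886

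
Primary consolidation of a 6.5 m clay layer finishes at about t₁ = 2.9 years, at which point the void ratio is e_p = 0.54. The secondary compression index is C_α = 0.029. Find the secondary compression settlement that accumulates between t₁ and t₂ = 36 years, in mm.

Secondary compression: S_s = C_α·H/(1+e_p)·log₁₀(t₂/t₁)
S_s = 0.029×6.5/(1+0.54)×log₁₀(36/2.9)
    = 0.1224 × 1.094 = 0.1339 m

S_s ≈ 134 mm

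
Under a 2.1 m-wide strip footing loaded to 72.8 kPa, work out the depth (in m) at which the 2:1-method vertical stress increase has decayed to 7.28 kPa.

z ≈ 18.9 m

2:1 spreading — at depth z the loaded area has grown by z in each plan dimension:
qB/(B+z) = Δσ_z ⇒ z = qB/Δσ_z − B = 72.8×2.1/7.28 − 2.1 = 18.9 m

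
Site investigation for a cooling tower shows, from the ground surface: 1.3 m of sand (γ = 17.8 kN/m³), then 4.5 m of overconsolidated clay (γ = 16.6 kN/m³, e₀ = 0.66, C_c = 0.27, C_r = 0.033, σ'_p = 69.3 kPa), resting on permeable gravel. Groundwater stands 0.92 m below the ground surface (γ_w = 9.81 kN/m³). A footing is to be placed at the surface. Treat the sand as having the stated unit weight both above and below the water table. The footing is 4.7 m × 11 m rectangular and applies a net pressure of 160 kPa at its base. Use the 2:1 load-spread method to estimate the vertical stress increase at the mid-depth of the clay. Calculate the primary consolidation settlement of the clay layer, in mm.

Mid-depth of clay below the ground surface: z = 1.3 + 4.5/2 = 3.55 m.
Total vertical stress at mid-clay: σ_v = 17.8×1.3 + 16.6×2.25 = 60.49 kPa.
Pore pressure: u = 9.81×(3.55 − 0.92) = 25.8 kPa.
Initial effective stress: σ'_0 = σ_v − u = 60.49 − 25.8 = 34.69 kPa.
Stress increase at mid-clay by the 2:1 spreading method:
Δσ = qBL/((B+z)(L+z)) = 160×4.7×11/((4.7+3.55)(11+3.55)) = 68.912 kPa
Final effective stress: σ'_f = 34.69 + 68.912 = 103.6 kPa.
σ'_f = 103.6 > σ'_p = 69.3 kPa, so the stress path crosses the preconsolidation pressure — recompression up to σ'_p, then virgin compression beyond:
S_c = H/(1+e₀)·[C_r·log₁₀(σ'_p/σ'_0) + C_c·log₁₀(σ'_f/σ'_p)]
    = 4.5/1.66 × [0.033×log₁₀(69.3/34.69) + 0.27×log₁₀(103.6/69.3)]
    = 2.7108 × [0.0099175 + 0.047149] = 0.1547 m

S_c ≈ 155 mm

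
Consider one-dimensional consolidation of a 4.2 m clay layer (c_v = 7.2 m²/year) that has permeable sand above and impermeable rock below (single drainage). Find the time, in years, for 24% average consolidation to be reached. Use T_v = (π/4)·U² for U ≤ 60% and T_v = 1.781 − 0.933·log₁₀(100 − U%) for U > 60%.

t ≈ 0.111 years

Drainage path length: H_d = H = 4.2 m (single drainage).
U ≤ 60%: T_v = (π/4)·U² = (π/4)×0.24² = 0.045239.
t = T_v·H_d²/c_v = 0.045239×4.2²/7.2 = 0.1108 years.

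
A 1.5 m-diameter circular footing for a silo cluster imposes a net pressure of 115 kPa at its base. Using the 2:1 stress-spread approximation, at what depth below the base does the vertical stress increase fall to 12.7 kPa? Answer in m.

2:1 spreading — at depth z the loaded area has grown by z in each plan dimension:
qD²/(D+z)² = Δσ_z ⇒ z = D(√(q/Δσ_z) − 1) = 1.5×(√(115/12.7) − 1) = 3.014 m

z ≈ 3.01 m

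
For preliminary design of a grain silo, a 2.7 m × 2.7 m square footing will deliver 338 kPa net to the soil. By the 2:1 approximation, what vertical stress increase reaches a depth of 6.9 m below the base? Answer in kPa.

By the 2:1 method the load spreads at 1 horizontal : 2 vertical, so at depth z the loaded area has grown by z in each plan dimension:
Δσ = qBL/((B+z)(L+z)) = 338×2.7×2.7/((2.7+6.9)(2.7+6.9)) = 26.736 kPa

Δσ_z ≈ 26.7 kPa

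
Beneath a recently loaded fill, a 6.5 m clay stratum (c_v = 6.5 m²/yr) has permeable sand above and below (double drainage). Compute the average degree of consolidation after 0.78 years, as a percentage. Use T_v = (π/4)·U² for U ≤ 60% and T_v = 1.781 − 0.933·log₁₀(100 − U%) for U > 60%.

Drainage path length: H_d = H/2 = 3.25 m (double drainage).
T_v = c_v·t/H_d² = 6.5×0.78/3.25² = 0.48.
T_v = 0.48 corresponds to the U > 60% branch:
U = 1 − 10^((1.781 − T_v)/0.933)/100 = 0.752

U ≈ 75.2 %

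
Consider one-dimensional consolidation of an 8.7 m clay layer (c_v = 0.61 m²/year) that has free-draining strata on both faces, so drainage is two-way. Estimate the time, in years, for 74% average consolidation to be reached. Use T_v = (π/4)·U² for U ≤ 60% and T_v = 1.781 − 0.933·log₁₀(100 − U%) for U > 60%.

t ≈ 14.3 years

Drainage path length: H_d = H/2 = 4.35 m (double drainage).
U > 60%: T_v = 1.781 − 0.933·log₁₀(100 − 74) = 0.46083.
t = T_v·H_d²/c_v = 0.46083×4.35²/0.61 = 14.3 years.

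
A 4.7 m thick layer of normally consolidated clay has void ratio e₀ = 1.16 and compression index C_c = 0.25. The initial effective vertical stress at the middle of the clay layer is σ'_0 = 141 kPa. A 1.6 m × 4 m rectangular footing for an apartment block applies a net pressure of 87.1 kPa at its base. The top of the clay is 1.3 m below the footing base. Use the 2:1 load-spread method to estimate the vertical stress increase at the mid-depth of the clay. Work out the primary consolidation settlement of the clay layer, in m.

Mid-depth of clay below the footing base: z = 1.3 + 4.7/2 = 3.65 m.
Stress increase at mid-clay by the 2:1 spreading method:
Δσ = qBL/((B+z)(L+z)) = 87.1×1.6×4/((1.6+3.65)(4+3.65)) = 13.88 kPa
Final effective stress: σ'_f = σ'_0 + Δσ = 141 + 13.88 = 154.88 kPa.
Normally consolidated clay, so the full stress increment lies on the virgin compression line:
S_c = C_c·H/(1+e₀)·log₁₀(σ'_f/σ'_0) = 0.25×4.7/(1+1.16)×log₁₀(154.88/141)
    = 0.54398 × 0.040776 = 0.02218 m

S_c ≈ 0.0222 m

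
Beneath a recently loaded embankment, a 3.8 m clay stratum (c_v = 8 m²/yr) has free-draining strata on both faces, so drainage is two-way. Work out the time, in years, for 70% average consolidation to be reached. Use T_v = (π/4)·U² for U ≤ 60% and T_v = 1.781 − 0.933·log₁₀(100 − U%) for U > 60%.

Drainage path length: H_d = H/2 = 1.9 m (double drainage).
U > 60%: T_v = 1.781 − 0.933·log₁₀(100 − 70) = 0.40285.
t = T_v·H_d²/c_v = 0.40285×1.9²/8 = 0.1818 years.

t ≈ 0.182 years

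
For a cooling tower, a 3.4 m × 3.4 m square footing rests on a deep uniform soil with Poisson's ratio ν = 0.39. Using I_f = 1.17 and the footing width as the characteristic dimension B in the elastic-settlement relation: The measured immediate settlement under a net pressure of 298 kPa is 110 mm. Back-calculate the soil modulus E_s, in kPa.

E_s ≈ 9140 kPa

S_e = q·B·(1−ν²)/E_s · I_f  ⇒  E_s = q·B·(1−ν²)·I_f / S_e.
E_s = 298 × 3.4 × 0.8479 × 1.17 / 0.11 = 9138 kPa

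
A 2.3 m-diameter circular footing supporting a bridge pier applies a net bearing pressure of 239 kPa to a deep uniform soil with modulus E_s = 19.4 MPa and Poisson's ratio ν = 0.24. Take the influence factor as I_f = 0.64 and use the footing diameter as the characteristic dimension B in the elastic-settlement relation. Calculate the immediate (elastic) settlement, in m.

Immediate (elastic) settlement: S_e = q·B·(1−ν²)/E_s · I_f.
E_s = 19.4 MPa = 19400 kPa.
S_e = 239 × 2.3 × (1 − 0.24²) / 19400 × 0.64
    = 239 × 2.3 × 0.9424 / 19400 × 0.64
    = 0.01709 m

S_e ≈ 0.0171 m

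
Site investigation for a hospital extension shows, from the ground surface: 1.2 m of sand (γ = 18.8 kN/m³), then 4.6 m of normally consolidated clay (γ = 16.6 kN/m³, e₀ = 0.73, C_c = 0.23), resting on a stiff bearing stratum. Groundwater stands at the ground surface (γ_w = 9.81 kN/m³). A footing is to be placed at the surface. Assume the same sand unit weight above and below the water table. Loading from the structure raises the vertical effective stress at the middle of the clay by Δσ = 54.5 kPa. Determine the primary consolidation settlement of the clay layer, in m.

Mid-depth of clay below the ground surface: z = 1.2 + 4.6/2 = 3.5 m.
Total vertical stress at mid-clay: σ_v = 18.8×1.2 + 16.6×2.3 = 60.74 kPa.
Pore pressure: u = 9.81×(3.5 − 0) = 34.335 kPa.
Initial effective stress: σ'_0 = σ_v − u = 60.74 − 34.335 = 26.405 kPa.
Final effective stress: σ'_f = σ'_0 + Δσ = 26.405 + 54.5 = 80.905 kPa.
Normally consolidated clay, so the full stress increment lies on the virgin compression line:
S_c = C_c·H/(1+e₀)·log₁₀(σ'_f/σ'_0) = 0.23×4.6/(1+0.73)×log₁₀(80.905/26.405)
    = 0.61156 × 0.48629 = 0.2974 m

S_c ≈ 0.297 m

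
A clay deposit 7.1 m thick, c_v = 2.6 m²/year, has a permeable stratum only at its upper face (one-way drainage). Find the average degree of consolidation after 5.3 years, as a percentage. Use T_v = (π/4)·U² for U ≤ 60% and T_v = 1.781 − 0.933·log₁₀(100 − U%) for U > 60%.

U ≈ 59 %

Drainage path length: H_d = H = 7.1 m (single drainage).
T_v = c_v·t/H_d² = 2.6×5.3/7.1² = 0.27336.
T_v = 0.27336 corresponds to the U ≤ 60% branch:
U = √(4T_v/π) = 0.59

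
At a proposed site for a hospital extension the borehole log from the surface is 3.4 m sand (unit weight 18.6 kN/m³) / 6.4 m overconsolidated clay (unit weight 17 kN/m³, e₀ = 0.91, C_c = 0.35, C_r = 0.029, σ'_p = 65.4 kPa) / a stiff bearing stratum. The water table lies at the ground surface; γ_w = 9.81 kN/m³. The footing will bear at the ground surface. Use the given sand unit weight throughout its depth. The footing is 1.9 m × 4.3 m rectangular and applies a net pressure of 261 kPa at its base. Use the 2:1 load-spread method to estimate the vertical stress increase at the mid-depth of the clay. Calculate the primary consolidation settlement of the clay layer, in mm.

S_c ≈ 84.9 mm

Mid-depth of clay below the ground surface: z = 3.4 + 6.4/2 = 6.6 m.
Total vertical stress at mid-clay: σ_v = 18.6×3.4 + 17×3.2 = 117.64 kPa.
Pore pressure: u = 9.81×(6.6 − 0) = 64.746 kPa.
Initial effective stress: σ'_0 = σ_v − u = 117.64 − 64.746 = 52.894 kPa.
Stress increase at mid-clay by the 2:1 spreading method:
Δσ = qBL/((B+z)(L+z)) = 261×1.9×4.3/((1.9+6.6)(4.3+6.6)) = 23.015 kPa
Final effective stress: σ'_f = 52.894 + 23.015 = 75.909 kPa.
σ'_f = 75.909 > σ'_p = 65.4 kPa, so the stress path crosses the preconsolidation pressure — recompression up to σ'_p, then virgin compression beyond:
S_c = H/(1+e₀)·[C_r·log₁₀(σ'_p/σ'_0) + C_c·log₁₀(σ'_f/σ'_p)]
    = 6.4/1.91 × [0.029×log₁₀(65.4/52.894) + 0.35×log₁₀(75.909/65.4)]
    = 3.3508 × [0.002673 + 0.02265] = 0.08485 m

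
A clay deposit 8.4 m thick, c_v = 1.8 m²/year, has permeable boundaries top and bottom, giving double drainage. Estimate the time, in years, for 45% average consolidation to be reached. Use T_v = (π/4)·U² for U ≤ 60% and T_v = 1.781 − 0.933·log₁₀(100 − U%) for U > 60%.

Drainage path length: H_d = H/2 = 4.2 m (double drainage).
U ≤ 60%: T_v = (π/4)·U² = (π/4)×0.45² = 0.15904.
t = T_v·H_d²/c_v = 0.15904×4.2²/1.8 = 1.559 years.

t ≈ 1.56 years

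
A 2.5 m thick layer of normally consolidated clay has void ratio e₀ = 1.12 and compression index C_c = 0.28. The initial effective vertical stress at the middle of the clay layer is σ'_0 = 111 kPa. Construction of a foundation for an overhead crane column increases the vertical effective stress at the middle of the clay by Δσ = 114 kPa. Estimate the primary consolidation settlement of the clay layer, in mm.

Final effective stress: σ'_f = σ'_0 + Δσ = 111 + 114 = 225 kPa.
Normally consolidated clay, so the full stress increment lies on the virgin compression line:
S_c = C_c·H/(1+e₀)·log₁₀(σ'_f/σ'_0) = 0.28×2.5/(1+1.12)×log₁₀(225/111)
    = 0.33019 × 0.30686 = 0.1013 m

S_c ≈ 101 mm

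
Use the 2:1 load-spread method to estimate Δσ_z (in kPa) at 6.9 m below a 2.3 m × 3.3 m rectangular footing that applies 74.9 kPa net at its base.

By the 2:1 method the load spreads at 1 horizontal : 2 vertical, so at depth z the loaded area has grown by z in each plan dimension:
Δσ = qBL/((B+z)(L+z)) = 74.9×2.3×3.3/((2.3+6.9)(3.3+6.9)) = 6.0581 kPa

Δσ_z ≈ 6.06 kPa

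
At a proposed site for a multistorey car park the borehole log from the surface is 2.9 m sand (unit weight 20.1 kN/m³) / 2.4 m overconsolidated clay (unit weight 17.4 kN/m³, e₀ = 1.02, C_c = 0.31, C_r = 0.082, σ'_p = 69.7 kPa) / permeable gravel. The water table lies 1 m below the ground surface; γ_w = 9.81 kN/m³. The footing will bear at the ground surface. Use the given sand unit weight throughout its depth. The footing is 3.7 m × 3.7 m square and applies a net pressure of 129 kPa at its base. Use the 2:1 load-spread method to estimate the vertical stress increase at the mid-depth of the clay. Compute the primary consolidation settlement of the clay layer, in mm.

Mid-depth of clay below the ground surface: z = 2.9 + 2.4/2 = 4.1 m.
Total vertical stress at mid-clay: σ_v = 20.1×2.9 + 17.4×1.2 = 79.17 kPa.
Pore pressure: u = 9.81×(4.1 − 1) = 30.411 kPa.
Initial effective stress: σ'_0 = σ_v − u = 79.17 − 30.411 = 48.759 kPa.
Stress increase at mid-clay by the 2:1 spreading method:
Δσ = qBL/((B+z)(L+z)) = 129×3.7×3.7/((3.7+4.1)(3.7+4.1)) = 29.027 kPa
Final effective stress: σ'_f = 48.759 + 29.027 = 77.786 kPa.
σ'_f = 77.786 > σ'_p = 69.7 kPa, so the stress path crosses the preconsolidation pressure — recompression up to σ'_p, then virgin compression beyond:
S_c = H/(1+e₀)·[C_r·log₁₀(σ'_p/σ'_0) + C_c·log₁₀(σ'_f/σ'_p)]
    = 2.4/2.02 × [0.082×log₁₀(69.7/48.759) + 0.31×log₁₀(77.786/69.7)]
    = 1.1881 × [0.012725 + 0.014777] = 0.03268 m

S_c ≈ 32.7 mm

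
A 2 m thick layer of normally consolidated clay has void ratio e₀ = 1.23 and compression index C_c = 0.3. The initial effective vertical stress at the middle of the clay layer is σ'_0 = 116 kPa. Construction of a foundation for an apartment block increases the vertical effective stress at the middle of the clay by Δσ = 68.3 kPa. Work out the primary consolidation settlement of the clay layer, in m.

Final effective stress: σ'_f = σ'_0 + Δσ = 116 + 68.3 = 184.3 kPa.
Normally consolidated clay, so the full stress increment lies on the virgin compression line:
S_c = C_c·H/(1+e₀)·log₁₀(σ'_f/σ'_0) = 0.3×2/(1+1.23)×log₁₀(184.3/116)
    = 0.26906 × 0.20107 = 0.0541 m

S_c ≈ 0.0541 m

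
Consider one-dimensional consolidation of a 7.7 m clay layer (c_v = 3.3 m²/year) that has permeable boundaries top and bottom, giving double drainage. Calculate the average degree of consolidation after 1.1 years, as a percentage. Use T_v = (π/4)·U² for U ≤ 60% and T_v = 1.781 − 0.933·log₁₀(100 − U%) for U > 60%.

Drainage path length: H_d = H/2 = 3.85 m (double drainage).
T_v = c_v·t/H_d² = 3.3×1.1/3.85² = 0.2449.
T_v = 0.2449 corresponds to the U ≤ 60% branch:
U = √(4T_v/π) = 0.5584

U ≈ 55.8 %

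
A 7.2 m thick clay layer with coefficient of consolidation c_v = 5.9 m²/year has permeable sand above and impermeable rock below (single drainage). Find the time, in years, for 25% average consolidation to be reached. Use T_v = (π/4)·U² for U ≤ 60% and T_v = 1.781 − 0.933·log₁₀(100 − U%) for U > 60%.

Drainage path length: H_d = H = 7.2 m (single drainage).
U ≤ 60%: T_v = (π/4)·U² = (π/4)×0.25² = 0.049087.
t = T_v·H_d²/c_v = 0.049087×7.2²/5.9 = 0.4313 years.

t ≈ 0.431 years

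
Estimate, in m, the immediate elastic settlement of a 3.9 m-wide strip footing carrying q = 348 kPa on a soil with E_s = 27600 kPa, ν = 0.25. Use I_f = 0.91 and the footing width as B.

Immediate (elastic) settlement: S_e = q·B·(1−ν²)/E_s · I_f.
S_e = 348 × 3.9 × (1 − 0.25²) / 27600 × 0.91
    = 348 × 3.9 × 0.9375 / 27600 × 0.91
    = 0.04195 m

S_e ≈ 0.042 m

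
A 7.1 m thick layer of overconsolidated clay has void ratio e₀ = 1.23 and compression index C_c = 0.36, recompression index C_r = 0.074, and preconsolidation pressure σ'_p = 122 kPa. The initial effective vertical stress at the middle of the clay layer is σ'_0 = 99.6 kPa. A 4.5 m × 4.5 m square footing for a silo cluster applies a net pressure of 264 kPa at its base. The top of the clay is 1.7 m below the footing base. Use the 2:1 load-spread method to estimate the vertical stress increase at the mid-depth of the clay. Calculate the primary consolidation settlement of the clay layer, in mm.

Mid-depth of clay below the footing base: z = 1.7 + 7.1/2 = 5.25 m.
Stress increase at mid-clay by the 2:1 spreading method:
Δσ = qBL/((B+z)(L+z)) = 264×4.5×4.5/((4.5+5.25)(4.5+5.25)) = 56.237 kPa
Final effective stress: σ'_f = 99.6 + 56.237 = 155.84 kPa.
σ'_f = 155.84 > σ'_p = 122 kPa, so the stress path crosses the preconsolidation pressure — recompression up to σ'_p, then virgin compression beyond:
S_c = H/(1+e₀)·[C_r·log₁₀(σ'_p/σ'_0) + C_c·log₁₀(σ'_f/σ'_p)]
    = 7.1/2.23 × [0.074×log₁₀(122/99.6) + 0.36×log₁₀(155.84/122)]
    = 3.1839 × [0.0065194 + 0.038275] = 0.1426 m

S_c ≈ 143 mm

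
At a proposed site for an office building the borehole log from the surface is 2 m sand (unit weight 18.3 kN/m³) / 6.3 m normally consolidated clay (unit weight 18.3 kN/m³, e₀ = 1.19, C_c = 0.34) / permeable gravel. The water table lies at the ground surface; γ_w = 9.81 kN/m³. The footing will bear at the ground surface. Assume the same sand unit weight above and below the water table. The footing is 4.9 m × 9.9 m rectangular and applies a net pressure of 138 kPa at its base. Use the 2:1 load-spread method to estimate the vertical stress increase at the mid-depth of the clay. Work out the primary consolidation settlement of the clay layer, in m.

Mid-depth of clay below the ground surface: z = 2 + 6.3/2 = 5.15 m.
Total vertical stress at mid-clay: σ_v = 18.3×2 + 18.3×3.15 = 94.245 kPa.
Pore pressure: u = 9.81×(5.15 − 0) = 50.522 kPa.
Initial effective stress: σ'_0 = σ_v − u = 94.245 − 50.522 = 43.723 kPa.
Stress increase at mid-clay by the 2:1 spreading method:
Δσ = qBL/((B+z)(L+z)) = 138×4.9×9.9/((4.9+5.15)(9.9+5.15)) = 44.26 kPa
Final effective stress: σ'_f = σ'_0 + Δσ = 43.723 + 44.26 = 87.983 kPa.
Normally consolidated clay, so the full stress increment lies on the virgin compression line:
S_c = C_c·H/(1+e₀)·log₁₀(σ'_f/σ'_0) = 0.34×6.3/(1+1.19)×log₁₀(87.983/43.723)
    = 0.97808 × 0.30369 = 0.297 m

S_c ≈ 0.297 m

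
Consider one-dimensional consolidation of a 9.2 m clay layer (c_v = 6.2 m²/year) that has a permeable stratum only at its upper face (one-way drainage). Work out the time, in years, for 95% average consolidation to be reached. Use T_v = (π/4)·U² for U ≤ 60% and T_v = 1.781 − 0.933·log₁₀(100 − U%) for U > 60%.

Drainage path length: H_d = H = 9.2 m (single drainage).
U > 60%: T_v = 1.781 − 0.933·log₁₀(100 − 95) = 1.1289.
t = T_v·H_d²/c_v = 1.1289×9.2²/6.2 = 15.41 years.

t ≈ 15.4 years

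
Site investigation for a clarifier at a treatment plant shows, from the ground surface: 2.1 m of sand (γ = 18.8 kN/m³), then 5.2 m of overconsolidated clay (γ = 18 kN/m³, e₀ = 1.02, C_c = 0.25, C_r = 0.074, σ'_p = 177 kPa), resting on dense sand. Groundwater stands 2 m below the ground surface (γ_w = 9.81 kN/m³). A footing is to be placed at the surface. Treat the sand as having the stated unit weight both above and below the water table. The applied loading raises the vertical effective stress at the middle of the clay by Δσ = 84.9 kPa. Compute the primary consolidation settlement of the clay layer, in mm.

S_c ≈ 73.1 mm

Mid-depth of clay below the ground surface: z = 2.1 + 5.2/2 = 4.7 m.
Total vertical stress at mid-clay: σ_v = 18.8×2.1 + 18×2.6 = 86.28 kPa.
Pore pressure: u = 9.81×(4.7 − 2) = 26.487 kPa.
Initial effective stress: σ'_0 = σ_v − u = 86.28 − 26.487 = 59.793 kPa.
Final effective stress: σ'_f = 59.793 + 84.9 = 144.69 kPa.
σ'_f = 144.69 ≤ σ'_p = 177 kPa, so the clay remains overconsolidated and only the recompression index applies:
S_c = C_r·H/(1+e₀)·log₁₀(σ'_f/σ'_0) = 0.074×5.2/2.02×log₁₀(144.69/59.793)
    = 0.1905 × 0.38379 = 0.07311 m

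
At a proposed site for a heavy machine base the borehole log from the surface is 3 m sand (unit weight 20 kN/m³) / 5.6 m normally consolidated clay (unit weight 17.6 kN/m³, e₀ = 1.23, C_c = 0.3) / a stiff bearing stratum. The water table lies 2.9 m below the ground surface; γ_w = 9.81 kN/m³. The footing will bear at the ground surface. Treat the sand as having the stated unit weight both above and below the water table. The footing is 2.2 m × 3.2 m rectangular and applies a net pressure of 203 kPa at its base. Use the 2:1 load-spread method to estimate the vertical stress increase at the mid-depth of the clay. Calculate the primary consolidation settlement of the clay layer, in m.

S_c ≈ 0.0718 m

Mid-depth of clay below the ground surface: z = 3 + 5.6/2 = 5.8 m.
Total vertical stress at mid-clay: σ_v = 20×3 + 17.6×2.8 = 109.28 kPa.
Pore pressure: u = 9.81×(5.8 − 2.9) = 28.449 kPa.
Initial effective stress: σ'_0 = σ_v − u = 109.28 − 28.449 = 80.831 kPa.
Stress increase at mid-clay by the 2:1 spreading method:
Δσ = qBL/((B+z)(L+z)) = 203×2.2×3.2/((2.2+5.8)(3.2+5.8)) = 19.849 kPa
Final effective stress: σ'_f = σ'_0 + Δσ = 80.831 + 19.849 = 100.68 kPa.
Normally consolidated clay, so the full stress increment lies on the virgin compression line:
S_c = C_c·H/(1+e₀)·log₁₀(σ'_f/σ'_0) = 0.3×5.6/(1+1.23)×log₁₀(100.68/80.831)
    = 0.75336 × 0.095365 = 0.07184 m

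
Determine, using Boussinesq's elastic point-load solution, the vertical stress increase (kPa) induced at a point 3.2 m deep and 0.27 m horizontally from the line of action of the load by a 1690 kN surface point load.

Boussinesq vertical stress below a point load on an elastic half-space:
Δσ_z = 3P/(2πz²) · [1 + (r/z)²]^(−5/2)
r/z = 0.27/3.2 = 0.084375; [1+(r/z)²]^(−5/2) = 0.98242.
Δσ_z = 3×1690/(2π×3.2²) × 0.98242 = 78.8 × 0.98242 = 77.41 kPa

Δσ_z ≈ 77.4 kPa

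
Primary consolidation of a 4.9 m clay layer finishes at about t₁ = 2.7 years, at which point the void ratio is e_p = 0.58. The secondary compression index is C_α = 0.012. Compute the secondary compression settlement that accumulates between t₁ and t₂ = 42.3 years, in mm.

S_s ≈ 44.5 mm

Secondary compression: S_s = C_α·H/(1+e_p)·log₁₀(t₂/t₁)
S_s = 0.012×4.9/(1+0.58)×log₁₀(42.3/2.7)
    = 0.03722 × 1.195 = 0.04447 m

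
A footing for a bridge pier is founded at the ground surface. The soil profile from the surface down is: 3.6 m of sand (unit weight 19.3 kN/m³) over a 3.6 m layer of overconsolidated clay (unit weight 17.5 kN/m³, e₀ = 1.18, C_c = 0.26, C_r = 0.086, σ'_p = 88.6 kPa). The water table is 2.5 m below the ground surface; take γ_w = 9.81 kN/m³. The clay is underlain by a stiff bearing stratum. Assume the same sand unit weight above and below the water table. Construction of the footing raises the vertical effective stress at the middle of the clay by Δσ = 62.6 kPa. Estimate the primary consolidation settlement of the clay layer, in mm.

S_c ≈ 91.1 mm

Mid-depth of clay below the ground surface: z = 3.6 + 3.6/2 = 5.4 m.
Total vertical stress at mid-clay: σ_v = 19.3×3.6 + 17.5×1.8 = 100.98 kPa.
Pore pressure: u = 9.81×(5.4 − 2.5) = 28.449 kPa.
Initial effective stress: σ'_0 = σ_v − u = 100.98 − 28.449 = 72.531 kPa.
Final effective stress: σ'_f = 72.531 + 62.6 = 135.13 kPa.
σ'_f = 135.13 > σ'_p = 88.6 kPa, so the stress path crosses the preconsolidation pressure — recompression up to σ'_p, then virgin compression beyond:
S_c = H/(1+e₀)·[C_r·log₁₀(σ'_p/σ'_0) + C_c·log₁₀(σ'_f/σ'_p)]
    = 3.6/2.18 × [0.086×log₁₀(88.6/72.531) + 0.26×log₁₀(135.13/88.6)]
    = 1.6514 × [0.0074743 + 0.047663] = 0.09105 m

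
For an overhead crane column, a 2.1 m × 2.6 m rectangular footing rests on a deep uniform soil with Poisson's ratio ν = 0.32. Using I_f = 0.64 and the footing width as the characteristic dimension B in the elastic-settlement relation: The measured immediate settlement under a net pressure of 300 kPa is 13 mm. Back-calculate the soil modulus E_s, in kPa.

S_e = q·B·(1−ν²)/E_s · I_f  ⇒  E_s = q·B·(1−ν²)·I_f / S_e.
E_s = 300 × 2.1 × 0.8976 × 0.64 / 0.013 = 27840 kPa

E_s ≈ 27800 kPa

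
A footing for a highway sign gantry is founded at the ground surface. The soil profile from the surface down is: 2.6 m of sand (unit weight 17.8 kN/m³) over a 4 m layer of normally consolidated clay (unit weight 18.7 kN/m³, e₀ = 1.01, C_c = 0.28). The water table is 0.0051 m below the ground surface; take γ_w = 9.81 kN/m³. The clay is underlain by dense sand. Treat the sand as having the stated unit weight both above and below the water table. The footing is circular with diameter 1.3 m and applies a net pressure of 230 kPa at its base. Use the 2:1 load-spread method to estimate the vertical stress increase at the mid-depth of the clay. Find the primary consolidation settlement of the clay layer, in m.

Mid-depth of clay below the ground surface: z = 2.6 + 4/2 = 4.6 m.
Total vertical stress at mid-clay: σ_v = 17.8×2.6 + 18.7×2 = 83.68 kPa.
Pore pressure: u = 9.81×(4.6 − 0.0051) = 45.077 kPa.
Initial effective stress: σ'_0 = σ_v − u = 83.68 − 45.077 = 38.603 kPa.
Stress increase at mid-clay by the 2:1 spreading method:
Δσ ≈ qD²/(D+z)² = 230×1.3²/(1.3+4.6)² = 11.166 kPa
Final effective stress: σ'_f = σ'_0 + Δσ = 38.603 + 11.166 = 49.769 kPa.
Normally consolidated clay, so the full stress increment lies on the virgin compression line:
S_c = C_c·H/(1+e₀)·log₁₀(σ'_f/σ'_0) = 0.28×4/(1+1.01)×log₁₀(49.769/38.603)
    = 0.55721 × 0.11034 = 0.06148 m

S_c ≈ 0.0615 m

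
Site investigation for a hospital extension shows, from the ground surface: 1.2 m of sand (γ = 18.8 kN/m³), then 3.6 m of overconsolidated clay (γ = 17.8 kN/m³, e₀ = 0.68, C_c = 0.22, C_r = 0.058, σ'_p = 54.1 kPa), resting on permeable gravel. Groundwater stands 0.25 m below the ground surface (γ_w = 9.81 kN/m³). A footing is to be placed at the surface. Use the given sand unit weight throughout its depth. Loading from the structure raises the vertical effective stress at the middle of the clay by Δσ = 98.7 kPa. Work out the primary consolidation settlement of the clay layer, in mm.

Mid-depth of clay below the ground surface: z = 1.2 + 3.6/2 = 3 m.
Total vertical stress at mid-clay: σ_v = 18.8×1.2 + 17.8×1.8 = 54.6 kPa.
Pore pressure: u = 9.81×(3 − 0.25) = 26.978 kPa.
Initial effective stress: σ'_0 = σ_v − u = 54.6 − 26.978 = 27.622 kPa.
Final effective stress: σ'_f = 27.622 + 98.7 = 126.32 kPa.
σ'_f = 126.32 > σ'_p = 54.1 kPa, so the stress path crosses the preconsolidation pressure — recompression up to σ'_p, then virgin compression beyond:
S_c = H/(1+e₀)·[C_r·log₁₀(σ'_p/σ'_0) + C_c·log₁₀(σ'_f/σ'_p)]
    = 3.6/1.68 × [0.058×log₁₀(54.1/27.622) + 0.22×log₁₀(126.32/54.1)]
    = 2.1429 × [0.016933 + 0.08102] = 0.2099 m

S_c ≈ 210 mm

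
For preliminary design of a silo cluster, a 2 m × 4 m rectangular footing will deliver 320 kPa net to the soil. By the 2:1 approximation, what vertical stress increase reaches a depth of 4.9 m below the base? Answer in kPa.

By the 2:1 method the load spreads at 1 horizontal : 2 vertical, so at depth z the loaded area has grown by z in each plan dimension:
Δσ = qBL/((B+z)(L+z)) = 320×2×4/((2+4.9)(4+4.9)) = 41.687 kPa

Δσ_z ≈ 41.7 kPa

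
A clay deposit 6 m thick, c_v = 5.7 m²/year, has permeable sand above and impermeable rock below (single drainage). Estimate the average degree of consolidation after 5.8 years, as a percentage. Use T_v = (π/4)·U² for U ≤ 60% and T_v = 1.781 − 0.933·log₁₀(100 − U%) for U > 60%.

U ≈ 91.6 %

Drainage path length: H_d = H = 6 m (single drainage).
T_v = c_v·t/H_d² = 5.7×5.8/6² = 0.91833.
T_v = 0.91833 corresponds to the U > 60% branch:
U = 1 − 10^((1.781 − T_v)/0.933)/100 = 0.9159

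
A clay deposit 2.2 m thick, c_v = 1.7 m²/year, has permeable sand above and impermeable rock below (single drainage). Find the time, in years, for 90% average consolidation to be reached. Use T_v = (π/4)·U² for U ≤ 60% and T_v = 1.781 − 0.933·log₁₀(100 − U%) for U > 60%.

Drainage path length: H_d = H = 2.2 m (single drainage).
U > 60%: T_v = 1.781 − 0.933·log₁₀(100 − 90) = 0.848.
t = T_v·H_d²/c_v = 0.848×2.2²/1.7 = 2.414 years.

t ≈ 2.41 years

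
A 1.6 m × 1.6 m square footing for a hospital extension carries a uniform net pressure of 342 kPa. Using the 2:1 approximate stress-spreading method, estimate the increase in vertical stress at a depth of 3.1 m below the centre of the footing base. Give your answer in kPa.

By the 2:1 method the load spreads at 1 horizontal : 2 vertical, so at depth z the loaded area has grown by z in each plan dimension:
Δσ = qBL/((B+z)(L+z)) = 342×1.6×1.6/((1.6+3.1)(1.6+3.1)) = 39.634 kPa

Δσ_z ≈ 39.6 kPa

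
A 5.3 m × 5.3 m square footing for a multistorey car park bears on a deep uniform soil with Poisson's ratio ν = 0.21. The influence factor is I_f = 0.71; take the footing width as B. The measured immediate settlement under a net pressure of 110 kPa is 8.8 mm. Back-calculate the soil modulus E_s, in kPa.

S_e = q·B·(1−ν²)/E_s · I_f  ⇒  E_s = q·B·(1−ν²)·I_f / S_e.
E_s = 110 × 5.3 × 0.9559 × 0.71 / 0.0088 = 44960 kPa

E_s ≈ 45000 kPa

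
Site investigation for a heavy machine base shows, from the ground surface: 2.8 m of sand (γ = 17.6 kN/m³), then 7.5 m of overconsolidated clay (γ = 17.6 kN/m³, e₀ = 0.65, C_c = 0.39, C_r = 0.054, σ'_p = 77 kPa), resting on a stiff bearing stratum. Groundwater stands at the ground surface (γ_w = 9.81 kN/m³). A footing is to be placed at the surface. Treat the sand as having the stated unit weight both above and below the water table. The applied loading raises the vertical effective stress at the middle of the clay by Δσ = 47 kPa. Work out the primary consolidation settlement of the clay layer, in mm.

S_c ≈ 230 mm

Mid-depth of clay below the ground surface: z = 2.8 + 7.5/2 = 6.55 m.
Total vertical stress at mid-clay: σ_v = 17.6×2.8 + 17.6×3.75 = 115.28 kPa.
Pore pressure: u = 9.81×(6.55 − 0) = 64.255 kPa.
Initial effective stress: σ'_0 = σ_v − u = 115.28 − 64.255 = 51.025 kPa.
Final effective stress: σ'_f = 51.025 + 47 = 98.025 kPa.
σ'_f = 98.025 > σ'_p = 77 kPa, so the stress path crosses the preconsolidation pressure — recompression up to σ'_p, then virgin compression beyond:
S_c = H/(1+e₀)·[C_r·log₁₀(σ'_p/σ'_0) + C_c·log₁₀(σ'_f/σ'_p)]
    = 7.5/1.65 × [0.054×log₁₀(77/51.025) + 0.39×log₁₀(98.025/77)]
    = 4.5455 × [0.0096502 + 0.04089] = 0.2297 m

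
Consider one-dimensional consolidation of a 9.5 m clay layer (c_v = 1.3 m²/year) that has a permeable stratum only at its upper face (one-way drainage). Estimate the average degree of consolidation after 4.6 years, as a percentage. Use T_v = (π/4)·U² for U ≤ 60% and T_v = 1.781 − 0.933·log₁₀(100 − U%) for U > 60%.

U ≈ 29 %

Drainage path length: H_d = H = 9.5 m (single drainage).
T_v = c_v·t/H_d² = 1.3×4.6/9.5² = 0.06626.
T_v = 0.06626 corresponds to the U ≤ 60% branch:
U = √(4T_v/π) = 0.2905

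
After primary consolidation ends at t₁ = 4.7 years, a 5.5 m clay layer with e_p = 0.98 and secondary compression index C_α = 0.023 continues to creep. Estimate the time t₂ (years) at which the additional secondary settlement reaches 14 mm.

t₂ ≈ 7.78 years

S_s = C_α·H/(1+e_p)·log₁₀(t₂/t₁) ⇒ log₁₀(t₂/t₁) = S_s·(1+e_p)/(C_α·H).
log₁₀(t₂/t₁) = 0.014 × (1+0.98) / (0.023×5.5) = 0.2191
t₂ = t₁ × 10^0.2191 = 4.7 × 1.656 = 7.784 years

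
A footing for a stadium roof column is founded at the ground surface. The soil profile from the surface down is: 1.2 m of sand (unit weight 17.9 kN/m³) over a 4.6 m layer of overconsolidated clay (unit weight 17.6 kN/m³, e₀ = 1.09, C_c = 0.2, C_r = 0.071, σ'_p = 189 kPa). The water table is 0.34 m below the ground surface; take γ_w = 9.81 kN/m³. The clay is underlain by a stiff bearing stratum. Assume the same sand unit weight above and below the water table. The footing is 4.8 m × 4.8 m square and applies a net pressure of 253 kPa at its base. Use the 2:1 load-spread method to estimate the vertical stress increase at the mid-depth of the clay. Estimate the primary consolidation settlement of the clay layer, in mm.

S_c ≈ 89.4 mm

Mid-depth of clay below the ground surface: z = 1.2 + 4.6/2 = 3.5 m.
Total vertical stress at mid-clay: σ_v = 17.9×1.2 + 17.6×2.3 = 61.96 kPa.
Pore pressure: u = 9.81×(3.5 − 0.34) = 31 kPa.
Initial effective stress: σ'_0 = σ_v − u = 61.96 − 31 = 30.96 kPa.
Stress increase at mid-clay by the 2:1 spreading method:
Δσ = qBL/((B+z)(L+z)) = 253×4.8×4.8/((4.8+3.5)(4.8+3.5)) = 84.615 kPa
Final effective stress: σ'_f = 30.96 + 84.615 = 115.57 kPa.
σ'_f = 115.57 ≤ σ'_p = 189 kPa, so the clay remains overconsolidated and only the recompression index applies:
S_c = C_r·H/(1+e₀)·log₁₀(σ'_f/σ'_0) = 0.071×4.6/2.09×log₁₀(115.57/30.96)
    = 0.15627 × 0.57204 = 0.08939 m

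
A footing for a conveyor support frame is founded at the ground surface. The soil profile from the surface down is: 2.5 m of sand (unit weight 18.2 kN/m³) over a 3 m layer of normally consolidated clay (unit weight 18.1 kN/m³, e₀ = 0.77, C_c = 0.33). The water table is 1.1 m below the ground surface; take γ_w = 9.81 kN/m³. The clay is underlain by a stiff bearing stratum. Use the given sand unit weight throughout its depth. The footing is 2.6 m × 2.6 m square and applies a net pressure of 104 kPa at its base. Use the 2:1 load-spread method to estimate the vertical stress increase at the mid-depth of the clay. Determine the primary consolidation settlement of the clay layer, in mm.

S_c ≈ 75.6 mm

Mid-depth of clay below the ground surface: z = 2.5 + 3/2 = 4 m.
Total vertical stress at mid-clay: σ_v = 18.2×2.5 + 18.1×1.5 = 72.65 kPa.
Pore pressure: u = 9.81×(4 − 1.1) = 28.449 kPa.
Initial effective stress: σ'_0 = σ_v − u = 72.65 − 28.449 = 44.201 kPa.
Stress increase at mid-clay by the 2:1 spreading method:
Δσ = qBL/((B+z)(L+z)) = 104×2.6×2.6/((2.6+4)(2.6+4)) = 16.14 kPa
Final effective stress: σ'_f = σ'_0 + Δσ = 44.201 + 16.14 = 60.341 kPa.
Normally consolidated clay, so the full stress increment lies on the virgin compression line:
S_c = C_c·H/(1+e₀)·log₁₀(σ'_f/σ'_0) = 0.33×3/(1+0.77)×log₁₀(60.341/44.201)
    = 0.55932 × 0.13518 = 0.07561 m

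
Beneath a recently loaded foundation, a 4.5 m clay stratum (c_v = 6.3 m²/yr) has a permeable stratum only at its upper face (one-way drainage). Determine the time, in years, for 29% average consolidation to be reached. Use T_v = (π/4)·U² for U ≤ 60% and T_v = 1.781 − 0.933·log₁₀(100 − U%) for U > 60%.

Drainage path length: H_d = H = 4.5 m (single drainage).
U ≤ 60%: T_v = (π/4)·U² = (π/4)×0.29² = 0.066052.
t = T_v·H_d²/c_v = 0.066052×4.5²/6.3 = 0.2123 years.

t ≈ 0.212 years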